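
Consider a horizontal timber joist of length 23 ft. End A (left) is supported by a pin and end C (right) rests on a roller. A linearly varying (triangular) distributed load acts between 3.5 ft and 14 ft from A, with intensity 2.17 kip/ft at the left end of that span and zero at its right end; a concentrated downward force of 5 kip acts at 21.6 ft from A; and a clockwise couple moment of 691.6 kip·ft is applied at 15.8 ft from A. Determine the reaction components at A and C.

Resultant of the triangular load: ½ × 2.17 × 10.5 = 11.3925 kip, acting at 7 ft from A (one-third of the span from the peak).
Moments about A: C_y·23 − (½·2.17·10.5)·7 − 5·21.6 − 691.6 = 0 → C_y = 879.3475/23 = 38.2325 ≈ 38.23 kip.
ΣF_y = 0: A_y + 38.2325 − ½·2.17·10.5 − 5 = 0 → A_y = -21.84 kip.
ΣF_x = 0: no horizontal applied forces, so A_x = 0.

A_x = 0, A_y = -21.84 kip, C_y = 38.23 kip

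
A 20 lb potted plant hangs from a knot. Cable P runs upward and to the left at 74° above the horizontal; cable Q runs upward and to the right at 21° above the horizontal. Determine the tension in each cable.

T_P = 18.74 lb, T_Q = 5.534 lb

ΣF_x = 0: −T_P·cos74° + T_Q·cos21° = 0 → T_Q = 0.295248·T_P.
ΣF_y = 0: T_P·sin74° + T_Q·sin21° = 20.
Substitute: T_P·(0.961262 + 0.295248·0.358368) = 20 → T_P = 18.7429 ≈ 18.74 lb.
Then T_Q = 0.295248 × 18.7429 = 5.534 lb.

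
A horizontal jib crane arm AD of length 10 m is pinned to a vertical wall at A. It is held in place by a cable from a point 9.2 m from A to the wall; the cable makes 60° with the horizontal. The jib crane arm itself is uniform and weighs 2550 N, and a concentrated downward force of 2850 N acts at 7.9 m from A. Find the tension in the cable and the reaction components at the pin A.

T = 4426 N, A_x = 2213 N, A_y = 1567 N

ΣM about A: T·sin60°·9.2 − 2550·5 − 2850·7.9 = 0 → T = 35265/(9.2·0.866025) = 4426.14 ≈ 4426 N.
ΣF_x = 0: A_x − T·cos60° = 0 → A_x = 4426.14 × 0.5 = 2213 N.
ΣF_y = 0: A_y + T·sin60° − 2550 − 2850 = 0 → A_y = 5400 − 4426.14 × 0.866025 = 1567 N.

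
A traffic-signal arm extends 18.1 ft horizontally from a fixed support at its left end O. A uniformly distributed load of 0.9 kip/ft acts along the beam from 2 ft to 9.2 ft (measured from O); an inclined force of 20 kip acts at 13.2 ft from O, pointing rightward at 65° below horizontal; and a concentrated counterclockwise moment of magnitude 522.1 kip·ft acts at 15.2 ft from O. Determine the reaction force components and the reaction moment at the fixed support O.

O_x = -8.452 kip, O_y = 24.61 kip, M_O = -246.5 kip·ft

Resultant of the distributed load: 0.9 × 7.2 = 6.48 kip at 5.6 ft from O.
ΣF_x = 0: O_x + 20·cos65° = 0 → O_x = -8.452 kip.
ΣF_y = 0: O_y − 0.9·7.2 − 20·sin65° = 0 → O_y = 24.61 kip.
ΣM about O: M_O − (0.9·7.2)·5.6 − 20·sin65°·13.2 + 522.1 = 0 → M_O = -246.5 kip·ft.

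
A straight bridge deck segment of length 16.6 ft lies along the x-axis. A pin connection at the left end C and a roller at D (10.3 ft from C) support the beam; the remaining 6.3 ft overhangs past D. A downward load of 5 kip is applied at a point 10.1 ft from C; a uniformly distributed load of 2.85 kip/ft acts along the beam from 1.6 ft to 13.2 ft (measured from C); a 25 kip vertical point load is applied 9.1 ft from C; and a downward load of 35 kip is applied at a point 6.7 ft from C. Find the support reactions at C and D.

C_x = 0, C_y = 24.55 kip, D_y = 73.51 kip

Resultant of the distributed load: 2.85 × 11.6 = 33.06 kip at 7.4 ft from C.
ΣM about C: D_y·10.3 − 5·10.1 − (2.85·11.6)·7.4 − 25·9.1 − 35·6.7 = 0 → D_y = 757.144/10.3 = 73.5091 ≈ 73.51 kip.
ΣF_y = 0: C_y + 73.5091 − 5 − 2.85·11.6 − 25 − 35 = 0 → C_y = 24.55 kip.
ΣF_x = 0: no horizontal applied forces, so C_x = 0.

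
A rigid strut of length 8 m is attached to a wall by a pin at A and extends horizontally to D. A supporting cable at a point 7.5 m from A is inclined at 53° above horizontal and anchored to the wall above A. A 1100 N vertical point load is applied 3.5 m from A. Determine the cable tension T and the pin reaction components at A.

ΣM about A: T·sin53°·7.5 − 1100·3.5 = 0 → T = 3850/(7.5·0.798636) = 642.763 ≈ 642.8 N.
ΣF_x = 0: A_x − T·cos53° = 0 → A_x = 642.763 × 0.601815 = 386.8 N.
ΣF_y = 0: A_y + T·sin53° − 1100 = 0 → A_y = 1100 − 642.763 × 0.798636 = 586.7 N.

T = 642.8 N, A_x = 386.8 N, A_y = 586.7 N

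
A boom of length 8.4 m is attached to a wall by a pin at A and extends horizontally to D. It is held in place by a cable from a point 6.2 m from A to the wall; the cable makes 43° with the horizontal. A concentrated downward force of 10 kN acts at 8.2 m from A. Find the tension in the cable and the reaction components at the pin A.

ΣM about A: T·sin43°·6.2 − 10·8.2 = 0 → T = 82/(6.2·0.681998) = 19.3927 ≈ 19.39 kN.
ΣF_x = 0: A_x − T·cos43° = 0 → A_x = 19.3927 × 0.731354 = 14.18 kN.
ΣF_y = 0: A_y + T·sin43° − 10 = 0 → A_y = 10 − 19.3927 × 0.681998 = -3.226 kN.

T = 19.39 kN, A_x = 14.18 kN, A_y = -3.226 kN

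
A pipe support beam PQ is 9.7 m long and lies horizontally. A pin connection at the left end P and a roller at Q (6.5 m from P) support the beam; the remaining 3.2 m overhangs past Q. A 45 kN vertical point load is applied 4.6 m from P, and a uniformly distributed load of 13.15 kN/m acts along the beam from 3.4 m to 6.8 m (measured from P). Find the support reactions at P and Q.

P_x = 0, P_y = 22.78 kN, Q_y = 66.93 kN

Resultant of the distributed load: 13.15 × 3.4 = 44.71 kN at 5.1 m from P.
Moments about P: Q_y·6.5 − 45·4.6 − (13.15·3.4)·5.1 = 0 → Q_y = 435.021/6.5 = 66.9263 ≈ 66.93 kN.
ΣF_y = 0: P_y + 66.9263 − 45 − 13.15·3.4 = 0 → P_y = 22.78 kN.
ΣF_x = 0: no horizontal applied forces, so P_x = 0.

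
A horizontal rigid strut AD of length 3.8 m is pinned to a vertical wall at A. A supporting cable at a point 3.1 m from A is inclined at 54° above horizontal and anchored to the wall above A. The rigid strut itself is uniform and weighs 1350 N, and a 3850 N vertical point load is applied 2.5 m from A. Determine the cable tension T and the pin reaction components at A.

ΣM about A: T·sin54°·3.1 − 1350·1.9 − 3850·2.5 = 0 → T = 12190/(3.1·0.809017) = 4860.54 ≈ 4861 N.
ΣF_x = 0: A_x − T·cos54° = 0 → A_x = 4860.54 × 0.587785 = 2857 N.
ΣF_y = 0: A_y + T·sin54° − 1350 − 3850 = 0 → A_y = 5200 − 4860.54 × 0.809017 = 1268 N.

T = 4861 N, A_x = 2857 N, A_y = 1268 N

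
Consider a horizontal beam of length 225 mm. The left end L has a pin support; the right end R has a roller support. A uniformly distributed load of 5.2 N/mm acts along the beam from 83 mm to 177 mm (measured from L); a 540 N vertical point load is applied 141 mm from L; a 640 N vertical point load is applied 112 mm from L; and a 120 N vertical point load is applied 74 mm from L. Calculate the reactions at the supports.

L_x = 0, L_y = 809.9 N, R_y = 978.9 N

Resultant of the distributed load: 5.2 × 94 = 488.8 N at 130 mm from L.
ΣM about L: R_y·225 − (5.2·94)·130 − 540·141 − 640·112 − 120·74 = 0 → R_y = 220244/225 = 978.862 ≈ 978.9 N.
ΣF_y = 0: L_y + 978.862 − 5.2·94 − 540 − 640 − 120 = 0 → L_y = 809.9 N.
ΣF_x = 0: no horizontal applied forces, so L_x = 0.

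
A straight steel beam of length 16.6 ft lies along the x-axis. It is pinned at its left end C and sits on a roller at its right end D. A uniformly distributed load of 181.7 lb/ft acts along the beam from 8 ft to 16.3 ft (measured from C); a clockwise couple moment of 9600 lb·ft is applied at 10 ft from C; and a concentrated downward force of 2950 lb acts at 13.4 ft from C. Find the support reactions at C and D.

C_x = 0, C_y = 394.6 lb, D_y = 4063 lb

Resultant of the distributed load: 181.7 × 8.3 = 1508.11 lb at 12.15 ft from C.
Taking moments about C: D_y·16.6 − (181.7·8.3)·12.15 − 9600 − 2950·13.4 = 0 → D_y = 67453.5365/16.6 = 4063.47 ≈ 4063 lb.
ΣF_y = 0: C_y + 4063.47 − 181.7·8.3 − 2950 = 0 → C_y = 394.6 lb.
ΣF_x = 0: no horizontal applied forces, so C_x = 0.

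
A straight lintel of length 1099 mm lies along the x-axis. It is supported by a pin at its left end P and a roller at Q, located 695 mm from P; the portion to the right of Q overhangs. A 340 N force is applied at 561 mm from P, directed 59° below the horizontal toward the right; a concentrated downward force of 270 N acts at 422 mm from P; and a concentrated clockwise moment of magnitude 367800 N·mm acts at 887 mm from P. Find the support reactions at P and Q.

ΣM about P: Q_y·695 − 340·sin59°·561 − 270·422 − 367800 = 0 → Q_y = 645236/695 = 928.397 ≈ 928.4 N.
ΣF_y = 0: P_y + 928.397 − 340·sin59° − 270 = 0 → P_y = -367.0 N.
ΣF_x = 0: P_x + 340·cos59° = 0 → P_x = -175.1 N.

P_x = -175.1 N, P_y = -367.0 N, Q_y = 928.4 N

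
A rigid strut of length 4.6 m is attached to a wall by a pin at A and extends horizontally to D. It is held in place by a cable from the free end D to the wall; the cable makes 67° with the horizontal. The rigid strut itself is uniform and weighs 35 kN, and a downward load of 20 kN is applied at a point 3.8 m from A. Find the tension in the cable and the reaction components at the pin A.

T = 36.96 kN, A_x = 14.44 kN, A_y = 20.98 kN

ΣM about A: T·sin67°·4.6 − 35·2.3 − 20·3.8 = 0 → T = 156.5/(4.6·0.920505) = 36.9599 ≈ 36.96 kN.
ΣF_x = 0: A_x − T·cos67° = 0 → A_x = 36.9599 × 0.390731 = 14.44 kN.
ΣF_y = 0: A_y + T·sin67° − 35 − 20 = 0 → A_y = 55 − 36.9599 × 0.920505 = 20.98 kN.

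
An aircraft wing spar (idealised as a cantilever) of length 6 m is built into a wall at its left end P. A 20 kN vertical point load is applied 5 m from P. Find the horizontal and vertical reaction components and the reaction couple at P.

P_x = 0, P_y = 20.00 kN, M_P = 100.0 kN·m

ΣF_x = 0: P_x = 0.
ΣF_y = 0: P_y − 20 = 0 → P_y = 20.00 kN.
ΣM about P: M_P − 20·5 = 0 → M_P = 100.0 kN·m.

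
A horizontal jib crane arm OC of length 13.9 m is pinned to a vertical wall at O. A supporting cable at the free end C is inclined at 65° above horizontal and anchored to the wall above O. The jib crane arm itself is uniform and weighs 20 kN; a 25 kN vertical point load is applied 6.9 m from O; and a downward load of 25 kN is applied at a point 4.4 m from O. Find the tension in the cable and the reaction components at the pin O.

T = 33.46 kN, O_x = 14.14 kN, O_y = 39.68 kN

ΣM about O: T·sin65°·13.9 − 20·6.95 − 25·6.9 − 25·4.4 = 0 → T = 421.5/(13.9·0.906308) = 33.4585 ≈ 33.46 kN.
ΣF_x = 0: O_x − T·cos65° = 0 → O_x = 33.4585 × 0.422618 = 14.14 kN.
ΣF_y = 0: O_y + T·sin65° − 20 − 25 − 25 = 0 → O_y = 70 − 33.4585 × 0.906308 = 39.68 kN.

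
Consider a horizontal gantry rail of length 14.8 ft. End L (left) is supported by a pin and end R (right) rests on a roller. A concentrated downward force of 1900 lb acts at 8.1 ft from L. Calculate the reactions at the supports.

L_x = 0, L_y = 860.1 lb, R_y = 1040 lb

ΣM about L: R_y·14.8 − 1900·8.1 = 0 → R_y = 15390/14.8 = 1039.86 ≈ 1040 lb.
ΣF_y = 0: L_y + 1039.86 − 1900 = 0 → L_y = 860.1 lb.
ΣF_x = 0: no horizontal applied forces, so L_x = 0.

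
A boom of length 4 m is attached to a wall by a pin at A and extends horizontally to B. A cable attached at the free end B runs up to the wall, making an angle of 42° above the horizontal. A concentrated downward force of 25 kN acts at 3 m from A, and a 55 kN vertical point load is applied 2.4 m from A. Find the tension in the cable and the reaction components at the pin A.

ΣM about A: T·sin42°·4 − 25·3 − 55·2.4 = 0 → T = 207/(4·0.669131) = 77.3391 ≈ 77.34 kN.
ΣF_x = 0: A_x − T·cos42° = 0 → A_x = 77.3391 × 0.743145 = 57.47 kN.
ΣF_y = 0: A_y + T·sin42° − 25 − 55 = 0 → A_y = 80 − 77.3391 × 0.669131 = 28.25 kN.

T = 77.34 kN, A_x = 57.47 kN, A_y = 28.25 kN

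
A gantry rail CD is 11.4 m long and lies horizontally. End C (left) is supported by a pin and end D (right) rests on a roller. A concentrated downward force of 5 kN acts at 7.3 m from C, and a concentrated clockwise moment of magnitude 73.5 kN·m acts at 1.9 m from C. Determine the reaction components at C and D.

C_x = 0, C_y = -4.649 kN, D_y = 9.649 kN

ΣM about C: D_y·11.4 − 5·7.3 − 73.5 = 0 → D_y = 110/11.4 = 9.64912 ≈ 9.649 kN.
ΣF_y = 0: C_y + 9.64912 − 5 = 0 → C_y = -4.649 kN.
ΣF_x = 0: no horizontal applied forces, so C_x = 0.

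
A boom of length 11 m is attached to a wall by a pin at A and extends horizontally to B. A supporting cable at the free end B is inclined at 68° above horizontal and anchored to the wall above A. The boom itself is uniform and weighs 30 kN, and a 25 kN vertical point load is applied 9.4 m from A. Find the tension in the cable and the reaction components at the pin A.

T = 39.22 kN, A_x = 14.69 kN, A_y = 18.64 kN

ΣM about A: T·sin68°·11 − 30·5.5 − 25·9.4 = 0 → T = 400/(11·0.927184) = 39.2194 ≈ 39.22 kN.
ΣF_x = 0: A_x − T·cos68° = 0 → A_x = 39.2194 × 0.374607 = 14.69 kN.
ΣF_y = 0: A_y + T·sin68° − 30 − 25 = 0 → A_y = 55 − 39.2194 × 0.927184 = 18.64 kN.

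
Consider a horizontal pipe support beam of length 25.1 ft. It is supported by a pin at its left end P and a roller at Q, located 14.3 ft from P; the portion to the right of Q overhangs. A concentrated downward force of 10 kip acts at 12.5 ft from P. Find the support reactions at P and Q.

P_x = 0, P_y = 1.259 kip, Q_y = 8.741 kip

Moments about P: Q_y·14.3 − 10·12.5 = 0 → Q_y = 125/14.3 = 8.74126 ≈ 8.741 kip.
ΣF_y = 0: P_y + 8.74126 − 10 = 0 → P_y = 1.259 kip.
ΣF_x = 0: no horizontal applied forces, so P_x = 0.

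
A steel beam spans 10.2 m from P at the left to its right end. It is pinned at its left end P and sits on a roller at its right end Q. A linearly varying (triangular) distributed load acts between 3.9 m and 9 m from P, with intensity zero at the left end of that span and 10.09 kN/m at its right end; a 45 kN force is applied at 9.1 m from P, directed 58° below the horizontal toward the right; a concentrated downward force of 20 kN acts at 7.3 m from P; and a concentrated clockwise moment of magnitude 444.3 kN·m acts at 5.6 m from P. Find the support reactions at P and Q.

Resultant of the triangular load: ½ × 10.09 × 5.1 = 25.7295 kN, acting at 7.3 m from P (one-third of the span from the peak).
Moments about P: Q_y·10.2 − (½·10.09·5.1)·7.3 − 45·sin58°·9.1 − 20·7.3 − 444.3 = 0 → Q_y = 1125.4/10.2 = 110.333 ≈ 110.3 kN.
ΣF_y = 0: P_y + 110.333 − ½·10.09·5.1 − 45·sin58° − 20 = 0 → P_y = -26.44 kN.
ΣF_x = 0: P_x + 45·cos58° = 0 → P_x = -23.85 kN.

P_x = -23.85 kN, P_y = -26.44 kN, Q_y = 110.3 kN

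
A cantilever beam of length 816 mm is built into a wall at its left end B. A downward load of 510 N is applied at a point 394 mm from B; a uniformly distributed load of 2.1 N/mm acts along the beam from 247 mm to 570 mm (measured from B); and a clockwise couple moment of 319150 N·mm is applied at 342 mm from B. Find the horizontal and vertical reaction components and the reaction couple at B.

B_x = 0, B_y = 1188 N, M_B = 797200 N·mm

Resultant of the distributed load: 2.1 × 323 = 678.3 N at 408.5 mm from B.
ΣF_x = 0: B_x = 0.
ΣF_y = 0: B_y − 510 − 2.1·323 = 0 → B_y = 1188 N.
ΣM about B: M_B − 510·394 − (2.1·323)·408.5 − 319150 = 0 → M_B = 797200 N·mm.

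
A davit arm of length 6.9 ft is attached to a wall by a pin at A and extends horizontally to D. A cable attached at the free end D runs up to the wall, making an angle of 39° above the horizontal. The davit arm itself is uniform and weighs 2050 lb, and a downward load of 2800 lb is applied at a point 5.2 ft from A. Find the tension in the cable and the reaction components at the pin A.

T = 4982 lb, A_x = 3872 lb, A_y = 1715 lb

ΣM about A: T·sin39°·6.9 − 2050·3.45 − 2800·5.2 = 0 → T = 21632.5/(6.9·0.62932) = 4981.8 ≈ 4982 lb.
ΣF_x = 0: A_x − T·cos39° = 0 → A_x = 4981.8 × 0.777146 = 3872 lb.
ΣF_y = 0: A_y + T·sin39° − 2050 − 2800 = 0 → A_y = 4850 − 4981.8 × 0.62932 = 1715 lb.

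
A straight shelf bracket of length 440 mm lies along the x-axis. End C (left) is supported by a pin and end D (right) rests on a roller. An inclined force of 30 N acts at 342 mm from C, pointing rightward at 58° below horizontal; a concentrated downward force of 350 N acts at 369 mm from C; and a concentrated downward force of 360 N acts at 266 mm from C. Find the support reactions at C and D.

C_x = -15.90 N, C_y = 204.5 N, D_y = 530.9 N

Moments about C: D_y·440 − 30·sin58°·342 − 350·369 − 360·266 = 0 → D_y = 233611/440 = 530.934 ≈ 530.9 N.
ΣF_y = 0: C_y + 530.934 − 30·sin58° − 350 − 360 = 0 → C_y = 204.5 N.
ΣF_x = 0: C_x + 30·cos58° = 0 → C_x = -15.90 N.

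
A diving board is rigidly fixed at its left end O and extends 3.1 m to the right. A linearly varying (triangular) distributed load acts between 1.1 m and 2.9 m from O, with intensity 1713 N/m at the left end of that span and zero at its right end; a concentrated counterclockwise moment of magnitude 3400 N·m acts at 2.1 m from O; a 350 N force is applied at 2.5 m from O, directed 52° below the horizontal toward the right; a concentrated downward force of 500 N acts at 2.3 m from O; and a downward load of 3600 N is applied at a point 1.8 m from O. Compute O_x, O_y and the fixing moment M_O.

O_x = -215.5 N, O_y = 5918 N, M_O = 7540 N·m

Resultant of the triangular load: ½ × 1713 × 1.8 = 1541.7 N, acting at 1.7 m from O (one-third of the span from the peak).
ΣF_x = 0: O_x + 350·cos52° = 0 → O_x = -215.5 N.
ΣF_y = 0: O_y − ½·1713·1.8 − 350·sin52° − 500 − 3600 = 0 → O_y = 5918 N.
ΣM about O: M_O − (½·1713·1.8)·1.7 + 3400 − 350·sin52°·2.5 − 500·2.3 − 3600·1.8 = 0 → M_O = 7540 N·m.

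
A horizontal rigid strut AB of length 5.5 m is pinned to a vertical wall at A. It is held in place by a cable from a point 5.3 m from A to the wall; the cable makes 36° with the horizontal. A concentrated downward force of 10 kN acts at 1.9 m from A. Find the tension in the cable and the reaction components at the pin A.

T = 6.099 kN, A_x = 4.934 kN, A_y = 6.415 kN

ΣM about A: T·sin36°·5.3 − 10·1.9 = 0 → T = 19/(5.3·0.587785) = 6.09901 ≈ 6.099 kN.
ΣF_x = 0: A_x − T·cos36° = 0 → A_x = 6.09901 × 0.809017 = 4.934 kN.
ΣF_y = 0: A_y + T·sin36° − 10 = 0 → A_y = 10 − 6.09901 × 0.587785 = 6.415 kN.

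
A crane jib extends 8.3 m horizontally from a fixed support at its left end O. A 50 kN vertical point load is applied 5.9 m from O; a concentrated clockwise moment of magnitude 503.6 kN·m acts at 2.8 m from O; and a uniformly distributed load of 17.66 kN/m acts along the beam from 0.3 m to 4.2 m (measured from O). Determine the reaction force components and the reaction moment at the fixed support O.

O_x = 0, O_y = 118.9 kN, M_O = 953.6 kN·m

Resultant of the distributed load: 17.66 × 3.9 = 68.874 kN at 2.25 m from O.
ΣF_x = 0: O_x = 0.
ΣF_y = 0: O_y − 50 − 17.66·3.9 = 0 → O_y = 118.9 kN.
ΣM about O: M_O − 50·5.9 − 503.6 − (17.66·3.9)·2.25 = 0 → M_O = 953.6 kN·m.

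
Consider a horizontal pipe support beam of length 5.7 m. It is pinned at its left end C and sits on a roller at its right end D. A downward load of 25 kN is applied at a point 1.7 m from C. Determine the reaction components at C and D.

C_x = 0, C_y = 17.54 kN, D_y = 7.456 kN

ΣM about C: D_y·5.7 − 25·1.7 = 0 → D_y = 42.5/5.7 = 7.45614 ≈ 7.456 kN.
ΣF_y = 0: C_y + 7.45614 − 25 = 0 → C_y = 17.54 kN.
ΣF_x = 0: no horizontal applied forces, so C_x = 0.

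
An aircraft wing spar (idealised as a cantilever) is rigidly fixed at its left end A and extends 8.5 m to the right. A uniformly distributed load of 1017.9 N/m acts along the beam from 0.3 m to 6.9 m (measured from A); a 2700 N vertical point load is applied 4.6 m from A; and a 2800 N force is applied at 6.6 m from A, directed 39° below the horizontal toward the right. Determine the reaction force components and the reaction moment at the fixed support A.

Resultant of the distributed load: 1017.9 × 6.6 = 6718.14 N at 3.6 m from A.
ΣF_x = 0: A_x + 2800·cos39° = 0 → A_x = -2176 N.
ΣF_y = 0: A_y − 1017.9·6.6 − 2700 − 2800·sin39° = 0 → A_y = 11180 N.
ΣM about A: M_A − (1017.9·6.6)·3.6 − 2700·4.6 − 2800·sin39°·6.6 = 0 → M_A = 48240 N·m.

A_x = -2176 N, A_y = 11180 N, M_A = 48240 N·m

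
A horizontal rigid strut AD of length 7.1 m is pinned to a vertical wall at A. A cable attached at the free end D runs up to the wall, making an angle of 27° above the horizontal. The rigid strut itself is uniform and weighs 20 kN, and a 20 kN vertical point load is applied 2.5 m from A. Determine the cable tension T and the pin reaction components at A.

T = 37.54 kN, A_x = 33.45 kN, A_y = 22.96 kN

ΣM about A: T·sin27°·7.1 − 20·3.55 − 20·2.5 = 0 → T = 121/(7.1·0.45399) = 37.5388 ≈ 37.54 kN.
ΣF_x = 0: A_x − T·cos27° = 0 → A_x = 37.5388 × 0.891007 = 33.45 kN.
ΣF_y = 0: A_y + T·sin27° − 20 − 20 = 0 → A_y = 40 − 37.5388 × 0.45399 = 22.96 kN.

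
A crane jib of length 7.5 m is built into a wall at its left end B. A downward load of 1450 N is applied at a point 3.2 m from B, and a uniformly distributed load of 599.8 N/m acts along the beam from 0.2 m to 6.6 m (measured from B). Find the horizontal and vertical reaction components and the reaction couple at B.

Resultant of the distributed load: 599.8 × 6.4 = 3838.72 N at 3.4 m from B.
ΣF_x = 0: B_x = 0.
ΣF_y = 0: B_y − 1450 − 599.8·6.4 = 0 → B_y = 5289 N.
ΣM about B: M_B − 1450·3.2 − (599.8·6.4)·3.4 = 0 → M_B = 17690 N·m.

B_x = 0, B_y = 5289 N, M_B = 17690 N·m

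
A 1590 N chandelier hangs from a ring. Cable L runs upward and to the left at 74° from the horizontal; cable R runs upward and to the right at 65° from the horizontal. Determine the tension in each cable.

ΣF_x = 0: −T_L·cos74° + T_R·cos65° = 0 → T_R = 0.652214·T_L.
ΣF_y = 0: T_L·sin74° + T_R·sin65° = 1590.
Substitute: T_L·(0.961262 + 0.652214·0.906308) = 1590 → T_L = 1024.24 ≈ 1024 N.
Then T_R = 0.652214 × 1024.24 = 668.0 N.

T_L = 1024 N, T_R = 668.0 N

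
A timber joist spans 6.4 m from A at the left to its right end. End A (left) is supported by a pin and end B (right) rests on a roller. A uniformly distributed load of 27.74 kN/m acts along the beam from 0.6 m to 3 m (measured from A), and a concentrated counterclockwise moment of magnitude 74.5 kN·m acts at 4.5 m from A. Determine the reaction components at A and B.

A_x = 0, A_y = 59.49 kN, B_y = 7.084 kN

Resultant of the distributed load: 27.74 × 2.4 = 66.576 kN at 1.8 m from A.
Taking moments about A: B_y·6.4 − (27.74·2.4)·1.8 + 74.5 = 0 → B_y = 45.3368/6.4 = 7.08387 ≈ 7.084 kN.
ΣF_y = 0: A_y + 7.08387 − 27.74·2.4 = 0 → A_y = 59.49 kN.
ΣF_x = 0: no horizontal applied forces, so A_x = 0.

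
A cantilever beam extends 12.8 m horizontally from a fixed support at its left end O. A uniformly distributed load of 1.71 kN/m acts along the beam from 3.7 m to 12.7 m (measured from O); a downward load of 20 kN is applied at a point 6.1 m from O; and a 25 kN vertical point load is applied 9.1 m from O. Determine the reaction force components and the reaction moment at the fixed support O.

O_x = 0, O_y = 60.39 kN, M_O = 475.7 kN·m

Resultant of the distributed load: 1.71 × 9 = 15.39 kN at 8.2 m from O.
ΣF_x = 0: O_x = 0.
ΣF_y = 0: O_y − 1.71·9 − 20 − 25 = 0 → O_y = 60.39 kN.
ΣM about O: M_O − (1.71·9)·8.2 − 20·6.1 − 25·9.1 = 0 → M_O = 475.7 kN·m.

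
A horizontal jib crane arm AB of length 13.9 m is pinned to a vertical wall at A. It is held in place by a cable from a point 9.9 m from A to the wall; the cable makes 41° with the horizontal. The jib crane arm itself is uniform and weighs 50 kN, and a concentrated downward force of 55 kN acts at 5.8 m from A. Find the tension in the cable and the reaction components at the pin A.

ΣM about A: T·sin41°·9.9 − 50·6.95 − 55·5.8 = 0 → T = 666.5/(9.9·0.656059) = 102.618 ≈ 102.6 kN.
ΣF_x = 0: A_x − T·cos41° = 0 → A_x = 102.618 × 0.75471 = 77.45 kN.
ΣF_y = 0: A_y + T·sin41° − 50 − 55 = 0 → A_y = 105 − 102.618 × 0.656059 = 37.68 kN.

T = 102.6 kN, A_x = 77.45 kN, A_y = 37.68 kN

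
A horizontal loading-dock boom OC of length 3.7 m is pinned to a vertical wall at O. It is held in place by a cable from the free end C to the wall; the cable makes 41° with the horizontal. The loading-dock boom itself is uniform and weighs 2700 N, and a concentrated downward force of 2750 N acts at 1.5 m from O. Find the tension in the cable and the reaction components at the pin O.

T = 3757 N, O_x = 2836 N, O_y = 2985 N

ΣM about O: T·sin41°·3.7 − 2700·1.85 − 2750·1.5 = 0 → T = 9120/(3.7·0.656059) = 3757.08 ≈ 3757 N.
ΣF_x = 0: O_x − T·cos41° = 0 → O_x = 3757.08 × 0.75471 = 2836 N.
ΣF_y = 0: O_y + T·sin41° − 2700 − 2750 = 0 → O_y = 5450 − 3757.08 × 0.656059 = 2985 N.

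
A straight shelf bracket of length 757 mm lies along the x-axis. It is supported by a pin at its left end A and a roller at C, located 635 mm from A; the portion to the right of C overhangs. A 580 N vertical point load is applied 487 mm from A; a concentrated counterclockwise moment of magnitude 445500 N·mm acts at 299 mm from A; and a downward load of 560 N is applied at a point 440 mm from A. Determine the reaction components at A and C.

Taking moments about A: C_y·635 − 580·487 + 445500 − 560·440 = 0 → C_y = 83360/635 = 131.276 ≈ 131.3 N.
ΣF_y = 0: A_y + 131.276 − 580 − 560 = 0 → A_y = 1009 N.
ΣF_x = 0: no horizontal applied forces, so A_x = 0.

A_x = 0, A_y = 1009 N, C_y = 131.3 N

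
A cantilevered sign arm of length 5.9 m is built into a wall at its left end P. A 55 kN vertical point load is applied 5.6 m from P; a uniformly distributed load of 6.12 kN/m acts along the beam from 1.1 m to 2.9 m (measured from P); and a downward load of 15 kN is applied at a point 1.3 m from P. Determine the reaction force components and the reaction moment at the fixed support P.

Resultant of the distributed load: 6.12 × 1.8 = 11.016 kN at 2 m from P.
ΣF_x = 0: P_x = 0.
ΣF_y = 0: P_y − 55 − 6.12·1.8 − 15 = 0 → P_y = 81.02 kN.
ΣM about P: M_P − 55·5.6 − (6.12·1.8)·2 − 15·1.3 = 0 → M_P = 349.5 kN·m.

P_x = 0, P_y = 81.02 kN, M_P = 349.5 kN·m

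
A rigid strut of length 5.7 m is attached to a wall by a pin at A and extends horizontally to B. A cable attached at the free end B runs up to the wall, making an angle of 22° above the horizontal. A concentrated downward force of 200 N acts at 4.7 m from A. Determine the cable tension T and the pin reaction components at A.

ΣM about A: T·sin22°·5.7 − 200·4.7 = 0 → T = 940/(5.7·0.374607) = 440.227 ≈ 440.2 N.
ΣF_x = 0: A_x − T·cos22° = 0 → A_x = 440.227 × 0.927184 = 408.2 N.
ΣF_y = 0: A_y + T·sin22° − 200 = 0 → A_y = 200 − 440.227 × 0.374607 = 35.09 N.

T = 440.2 N, A_x = 408.2 N, A_y = 35.09 N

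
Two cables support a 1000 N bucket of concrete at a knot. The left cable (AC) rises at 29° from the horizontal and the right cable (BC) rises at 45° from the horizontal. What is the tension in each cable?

T_AC = 735.6 N, T_BC = 909.9 N

ΣF_x = 0: −T_AC·cos29° + T_BC·cos45° = 0 → T_BC = 1.2369·T_AC.
ΣF_y = 0: T_AC·sin29° + T_BC·sin45° = 1000.
Substitute: T_AC·(0.48481 + 1.2369·0.707107) = 1000 → T_AC = 735.602 ≈ 735.6 N.
Then T_BC = 1.2369 × 735.602 = 909.9 N.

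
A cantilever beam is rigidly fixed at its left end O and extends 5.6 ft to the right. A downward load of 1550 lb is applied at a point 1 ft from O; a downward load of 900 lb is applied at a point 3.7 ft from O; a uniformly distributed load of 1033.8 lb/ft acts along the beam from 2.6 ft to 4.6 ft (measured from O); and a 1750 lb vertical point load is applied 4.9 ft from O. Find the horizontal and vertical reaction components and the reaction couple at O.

Resultant of the distributed load: 1033.8 × 2 = 2067.6 lb at 3.6 ft from O.
ΣF_x = 0: O_x = 0.
ΣF_y = 0: O_y − 1550 − 900 − 1033.8·2 − 1750 = 0 → O_y = 6268 lb.
ΣM about O: M_O − 1550·1 − 900·3.7 − (1033.8·2)·3.6 − 1750·4.9 = 0 → M_O = 20900 lb·ft.

O_x = 0, O_y = 6268 lb, M_O = 20900 lb·ft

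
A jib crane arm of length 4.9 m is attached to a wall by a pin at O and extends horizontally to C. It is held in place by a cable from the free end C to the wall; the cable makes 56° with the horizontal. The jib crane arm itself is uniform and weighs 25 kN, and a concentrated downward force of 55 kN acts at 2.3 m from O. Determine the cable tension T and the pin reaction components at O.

ΣM about O: T·sin56°·4.9 − 25·2.45 − 55·2.3 = 0 → T = 187.75/(4.9·0.829038) = 46.2178 ≈ 46.22 kN.
ΣF_x = 0: O_x − T·cos56° = 0 → O_x = 46.2178 × 0.559193 = 25.84 kN.
ΣF_y = 0: O_y + T·sin56° − 25 − 55 = 0 → O_y = 80 − 46.2178 × 0.829038 = 41.68 kN.

T = 46.22 kN, O_x = 25.84 kN, O_y = 41.68 kN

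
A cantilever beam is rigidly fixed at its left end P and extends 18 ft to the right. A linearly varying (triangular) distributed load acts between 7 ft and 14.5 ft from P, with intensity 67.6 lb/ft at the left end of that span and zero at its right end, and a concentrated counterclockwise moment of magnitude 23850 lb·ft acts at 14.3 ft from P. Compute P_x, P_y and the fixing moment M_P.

Resultant of the triangular load: ½ × 67.6 × 7.5 = 253.5 lb, acting at 9.5 ft from P (one-third of the span from the peak).
ΣF_x = 0: P_x = 0.
ΣF_y = 0: P_y − ½·67.6·7.5 = 0 → P_y = 253.5 lb.
ΣM about P: M_P − (½·67.6·7.5)·9.5 + 23850 = 0 → M_P = -21440 lb·ft.

P_x = 0, P_y = 253.5 lb, M_P = -21440 lb·ft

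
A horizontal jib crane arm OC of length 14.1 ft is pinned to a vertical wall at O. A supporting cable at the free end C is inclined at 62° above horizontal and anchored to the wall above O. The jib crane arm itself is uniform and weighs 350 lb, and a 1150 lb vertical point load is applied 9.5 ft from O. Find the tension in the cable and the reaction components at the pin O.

T = 1076 lb, O_x = 505.0 lb, O_y = 550.2 lb

ΣM about O: T·sin62°·14.1 − 350·7.05 − 1150·9.5 = 0 → T = 13392.5/(14.1·0.882948) = 1075.74 ≈ 1076 lb.
ΣF_x = 0: O_x − T·cos62° = 0 → O_x = 1075.74 × 0.469472 = 505.0 lb.
ΣF_y = 0: O_y + T·sin62° − 350 − 1150 = 0 → O_y = 1500 − 1075.74 × 0.882948 = 550.2 lb.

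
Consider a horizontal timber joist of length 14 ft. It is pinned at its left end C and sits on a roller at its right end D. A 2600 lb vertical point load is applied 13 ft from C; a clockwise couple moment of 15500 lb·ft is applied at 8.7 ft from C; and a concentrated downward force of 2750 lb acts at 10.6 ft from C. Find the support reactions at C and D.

C_x = 0, C_y = -253.6 lb, D_y = 5604 lb

Taking moments about C: D_y·14 − 2600·13 − 15500 − 2750·10.6 = 0 → D_y = 78450/14 = 5603.57 ≈ 5604 lb.
ΣF_y = 0: C_y + 5603.57 − 2600 − 2750 = 0 → C_y = -253.6 lb.
ΣF_x = 0: no horizontal applied forces, so C_x = 0.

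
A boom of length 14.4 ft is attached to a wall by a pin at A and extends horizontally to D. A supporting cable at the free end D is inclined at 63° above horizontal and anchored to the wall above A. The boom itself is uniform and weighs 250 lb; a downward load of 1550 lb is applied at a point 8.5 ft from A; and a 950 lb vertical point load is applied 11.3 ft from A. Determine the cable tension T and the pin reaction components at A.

ΣM about A: T·sin63°·14.4 − 250·7.2 − 1550·8.5 − 950·11.3 = 0 → T = 25710/(14.4·0.891007) = 2003.82 ≈ 2004 lb.
ΣF_x = 0: A_x − T·cos63° = 0 → A_x = 2003.82 × 0.45399 = 909.7 lb.
ΣF_y = 0: A_y + T·sin63° − 250 − 1550 − 950 = 0 → A_y = 2750 − 2003.82 × 0.891007 = 964.6 lb.

T = 2004 lb, A_x = 909.7 lb, A_y = 964.6 lb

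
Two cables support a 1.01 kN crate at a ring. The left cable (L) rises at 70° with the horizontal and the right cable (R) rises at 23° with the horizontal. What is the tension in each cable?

ΣF_x = 0: −T_L·cos70° + T_R·cos23° = 0 → T_R = 0.371557·T_L.
ΣF_y = 0: T_L·sin70° + T_R·sin23° = 1.01.
Substitute: T_L·(0.939693 + 0.371557·0.390731) = 1.01 → T_L = 0.930986 ≈ 0.9310 kN.
Then T_R = 0.371557 × 0.930986 = 0.3459 kN.

T_L = 0.9310 kN, T_R = 0.3459 kN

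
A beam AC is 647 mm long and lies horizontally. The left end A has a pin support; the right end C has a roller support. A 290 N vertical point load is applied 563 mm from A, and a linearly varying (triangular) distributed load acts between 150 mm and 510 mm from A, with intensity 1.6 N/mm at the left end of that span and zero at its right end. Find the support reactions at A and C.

A_x = 0, A_y = 205.5 N, C_y = 372.5 N

Resultant of the triangular load: ½ × 1.6 × 360 = 288 N, acting at 270 mm from A (one-third of the span from the peak).
ΣM about A: C_y·647 − 290·563 − (½·1.6·360)·270 = 0 → C_y = 241030/647 = 372.535 ≈ 372.5 N.
ΣF_y = 0: A_y + 372.535 − 290 − ½·1.6·360 = 0 → A_y = 205.5 N.
ΣF_x = 0: no horizontal applied forces, so A_x = 0.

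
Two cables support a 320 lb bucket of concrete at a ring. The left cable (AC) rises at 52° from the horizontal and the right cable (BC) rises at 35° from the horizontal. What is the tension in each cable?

T_AC = 262.5 lb, T_BC = 197.3 lb

ΣF_x = 0: −T_AC·cos52° + T_BC·cos35° = 0 → T_BC = 0.751584·T_AC.
ΣF_y = 0: T_AC·sin52° + T_BC·sin35° = 320.
Substitute: T_AC·(0.788011 + 0.751584·0.573576) = 320 → T_AC = 262.488 ≈ 262.5 lb.
Then T_BC = 0.751584 × 262.488 = 197.3 lb.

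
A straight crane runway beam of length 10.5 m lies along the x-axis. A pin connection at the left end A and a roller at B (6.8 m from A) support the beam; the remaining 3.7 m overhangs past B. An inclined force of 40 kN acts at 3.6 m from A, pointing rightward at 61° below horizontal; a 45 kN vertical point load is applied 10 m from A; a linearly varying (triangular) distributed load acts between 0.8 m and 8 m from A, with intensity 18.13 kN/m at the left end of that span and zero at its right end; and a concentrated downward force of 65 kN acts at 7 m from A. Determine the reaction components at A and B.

Resultant of the triangular load: ½ × 18.13 × 7.2 = 65.268 kN, acting at 3.2 m from A (one-third of the span from the peak).
Moments about A: B_y·6.8 − 40·sin61°·3.6 − 45·10 − (½·18.13·7.2)·3.2 − 65·7 = 0 → B_y = 1239.8/6.8 = 182.324 ≈ 182.3 kN.
ΣF_y = 0: A_y + 182.324 − 40·sin61° − 45 − ½·18.13·7.2 − 65 = 0 → A_y = 27.93 kN.
ΣF_x = 0: A_x + 40·cos61° = 0 → A_x = -19.39 kN.

A_x = -19.39 kN, A_y = 27.93 kN, B_y = 182.3 kN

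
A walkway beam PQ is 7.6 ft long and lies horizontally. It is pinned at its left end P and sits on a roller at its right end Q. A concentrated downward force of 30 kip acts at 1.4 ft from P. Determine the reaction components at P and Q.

P_x = 0, P_y = 24.47 kip, Q_y = 5.526 kip

Taking moments about P: Q_y·7.6 − 30·1.4 = 0 → Q_y = 42/7.6 = 5.52632 ≈ 5.526 kip.
ΣF_y = 0: P_y + 5.52632 − 30 = 0 → P_y = 24.47 kip.
ΣF_x = 0: no horizontal applied forces, so P_x = 0.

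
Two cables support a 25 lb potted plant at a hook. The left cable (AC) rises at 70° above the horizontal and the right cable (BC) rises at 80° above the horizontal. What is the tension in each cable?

ΣF_x = 0: −T_AC·cos70° + T_BC·cos80° = 0 → T_BC = 1.96962·T_AC.
ΣF_y = 0: T_AC·sin70° + T_BC·sin80° = 25.
Substitute: T_AC·(0.939693 + 1.96962·0.984808) = 25 → T_AC = 8.68239 ≈ 8.682 lb.
Then T_BC = 1.96962 × 8.68239 = 17.10 lb.

T_AC = 8.682 lb, T_BC = 17.10 lb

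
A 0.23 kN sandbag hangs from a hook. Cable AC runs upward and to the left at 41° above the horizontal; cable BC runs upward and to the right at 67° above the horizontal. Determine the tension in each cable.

ΣF_x = 0: −T_AC·cos41° + T_BC·cos67° = 0 → T_BC = 1.93153·T_AC.
ΣF_y = 0: T_AC·sin41° + T_BC·sin67° = 0.23.
Substitute: T_AC·(0.656059 + 1.93153·0.920505) = 0.23 → T_AC = 0.094493 ≈ 0.09449 kN.
Then T_BC = 1.93153 × 0.094493 = 0.1825 kN.

T_AC = 0.09449 kN, T_BC = 0.1825 kN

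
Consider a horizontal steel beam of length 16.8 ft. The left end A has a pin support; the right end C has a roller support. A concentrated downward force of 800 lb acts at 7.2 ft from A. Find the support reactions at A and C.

A_x = 0, A_y = 457.1 lb, C_y = 342.9 lb

ΣM about A: C_y·16.8 − 800·7.2 = 0 → C_y = 5760/16.8 = 342.857 ≈ 342.9 lb.
ΣF_y = 0: A_y + 342.857 − 800 = 0 → A_y = 457.1 lb.
ΣF_x = 0: no horizontal applied forces, so A_x = 0.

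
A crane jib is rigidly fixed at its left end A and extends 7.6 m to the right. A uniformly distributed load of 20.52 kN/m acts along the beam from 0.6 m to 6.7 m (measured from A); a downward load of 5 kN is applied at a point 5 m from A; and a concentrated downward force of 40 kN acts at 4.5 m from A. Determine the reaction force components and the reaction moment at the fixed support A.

Resultant of the distributed load: 20.52 × 6.1 = 125.172 kN at 3.65 m from A.
ΣF_x = 0: A_x = 0.
ΣF_y = 0: A_y − 20.52·6.1 − 5 − 40 = 0 → A_y = 170.2 kN.
ΣM about A: M_A − (20.52·6.1)·3.65 − 5·5 − 40·4.5 = 0 → M_A = 661.9 kN·m.

A_x = 0, A_y = 170.2 kN, M_A = 661.9 kN·m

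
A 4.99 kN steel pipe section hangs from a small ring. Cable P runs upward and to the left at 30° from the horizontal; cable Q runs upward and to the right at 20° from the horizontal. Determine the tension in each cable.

T_P = 6.121 kN, T_Q = 5.641 kN

ΣF_x = 0: −T_P·cos30° + T_Q·cos20° = 0 → T_Q = 0.921605·T_P.
ΣF_y = 0: T_P·sin30° + T_Q·sin20° = 4.99.
Substitute: T_P·(0.5 + 0.921605·0.34202) = 4.99 → T_P = 6.12114 ≈ 6.121 kN.
Then T_Q = 0.921605 × 6.12114 = 5.641 kN.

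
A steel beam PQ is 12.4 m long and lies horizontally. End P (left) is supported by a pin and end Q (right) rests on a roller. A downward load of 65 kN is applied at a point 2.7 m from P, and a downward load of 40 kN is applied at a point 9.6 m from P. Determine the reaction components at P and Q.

Moments about P: Q_y·12.4 − 65·2.7 − 40·9.6 = 0 → Q_y = 559.5/12.4 = 45.121 ≈ 45.12 kN.
ΣF_y = 0: P_y + 45.121 − 65 − 40 = 0 → P_y = 59.88 kN.
ΣF_x = 0: no horizontal applied forces, so P_x = 0.

P_x = 0, P_y = 59.88 kN, Q_y = 45.12 kN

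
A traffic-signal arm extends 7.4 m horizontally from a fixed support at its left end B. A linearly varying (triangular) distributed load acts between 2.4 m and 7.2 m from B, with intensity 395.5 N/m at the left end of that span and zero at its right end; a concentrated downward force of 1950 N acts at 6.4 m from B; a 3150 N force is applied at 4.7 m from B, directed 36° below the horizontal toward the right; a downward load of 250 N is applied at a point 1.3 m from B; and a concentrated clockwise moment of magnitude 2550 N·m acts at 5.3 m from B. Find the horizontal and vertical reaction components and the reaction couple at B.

B_x = -2548 N, B_y = 5001 N, M_B = 27850 N·m

Resultant of the triangular load: ½ × 395.5 × 4.8 = 949.2 N, acting at 4 m from B (one-third of the span from the peak).
ΣF_x = 0: B_x + 3150·cos36° = 0 → B_x = -2548 N.
ΣF_y = 0: B_y − ½·395.5·4.8 − 1950 − 3150·sin36° − 250 = 0 → B_y = 5001 N.
ΣM about B: M_B − (½·395.5·4.8)·4 − 1950·6.4 − 3150·sin36°·4.7 − 250·1.3 − 2550 = 0 → M_B = 27850 N·m.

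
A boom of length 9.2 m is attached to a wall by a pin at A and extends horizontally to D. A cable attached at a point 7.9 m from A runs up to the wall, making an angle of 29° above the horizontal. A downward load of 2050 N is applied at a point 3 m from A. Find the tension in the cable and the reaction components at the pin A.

ΣM about A: T·sin29°·7.9 − 2050·3 = 0 → T = 6150/(7.9·0.48481) = 1605.74 ≈ 1606 N.
ΣF_x = 0: A_x − T·cos29° = 0 → A_x = 1605.74 × 0.87462 = 1404 N.
ΣF_y = 0: A_y + T·sin29° − 2050 = 0 → A_y = 2050 − 1605.74 × 0.48481 = 1272 N.

T = 1606 N, A_x = 1404 N, A_y = 1272 N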